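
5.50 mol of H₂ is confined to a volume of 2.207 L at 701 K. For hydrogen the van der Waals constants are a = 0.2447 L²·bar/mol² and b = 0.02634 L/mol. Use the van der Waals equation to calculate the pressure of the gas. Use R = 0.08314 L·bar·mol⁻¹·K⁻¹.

P = nRT/(V − nb) − a n²/V²
nRT/(V − nb) = (5.50)(0.08314)(701)/(2.207 − 5.50×0.02634) = 320.55/2.0621 = 155.45 bar
a n²/V² = (0.2447)(5.50)²/(2.207)² = 1.5197 bar
P = 155.45 − 1.5197 = 153.9 bar

P ≈ 153.9 bar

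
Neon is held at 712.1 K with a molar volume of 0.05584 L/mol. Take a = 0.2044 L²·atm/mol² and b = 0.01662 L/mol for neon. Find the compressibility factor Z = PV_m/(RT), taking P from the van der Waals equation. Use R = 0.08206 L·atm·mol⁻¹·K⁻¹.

Z ≈ 1.361

P = RT/(V_m − b) − a/V_m² = (0.08206)(712.1)/(0.05584 − 0.01662) − 0.2044/(0.05584)²
  = 58.435/0.039220 − 65.553 = 1489.9 − 65.553 = 1424.3 atm
Z = PV_m/(RT) = (1424.3)(0.05584)/((0.08206)(712.1)) = 79.533/58.435 = 1.361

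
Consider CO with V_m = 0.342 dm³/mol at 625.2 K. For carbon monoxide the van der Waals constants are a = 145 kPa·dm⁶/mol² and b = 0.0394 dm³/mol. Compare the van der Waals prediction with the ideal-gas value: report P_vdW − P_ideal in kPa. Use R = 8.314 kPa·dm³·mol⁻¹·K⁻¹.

ΔP ≈ 739 kPa

Ideal: P_ideal = RT/V_m = (8.314)(625.2)/0.342 = 15198.6 kPa
vdW: P = RT/(V_m − b) − a/V_m² = 5197.91/0.302600 − 145/0.116964 = 17177.5 − 1239.70 = 15937.8 kPa
ΔP = 15937.8 − 15198.6 = 739 kPa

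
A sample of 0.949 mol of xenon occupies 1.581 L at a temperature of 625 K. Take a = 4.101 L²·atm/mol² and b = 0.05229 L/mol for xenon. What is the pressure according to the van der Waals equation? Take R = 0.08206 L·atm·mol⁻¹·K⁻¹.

P ≈ 30.31 atm

P = nRT/(V − nb) − a n²/V²
nRT/(V − nb) = (0.949)(0.08206)(625)/(1.581 − 0.949×0.05229) = 48.672/1.5314 = 31.783 atm
a n²/V² = (4.101)(0.949)²/(1.581)² = 1.4776 atm
P = 31.783 − 1.4776 = 30.31 atm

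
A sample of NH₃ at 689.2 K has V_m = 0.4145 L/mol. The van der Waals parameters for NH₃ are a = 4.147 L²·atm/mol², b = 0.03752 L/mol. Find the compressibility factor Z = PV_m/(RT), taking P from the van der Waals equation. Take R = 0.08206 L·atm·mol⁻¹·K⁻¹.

P = RT/(V_m − b) − a/V_m² = (0.08206)(689.2)/(0.4145 − 0.03752) − 4.147/(0.4145)²
  = 56.556/0.37698 − 24.137 = 150.02 − 24.137 = 125.88 atm
Z = PV_m/(RT) = (125.88)(0.4145)/((0.08206)(689.2)) = 52.177/56.556 = 0.9226

Z ≈ 0.9226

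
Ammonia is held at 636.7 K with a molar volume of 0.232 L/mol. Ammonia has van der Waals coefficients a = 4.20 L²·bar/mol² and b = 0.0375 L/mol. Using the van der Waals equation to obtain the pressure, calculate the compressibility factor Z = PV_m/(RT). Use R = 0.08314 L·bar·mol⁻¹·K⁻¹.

P = RT/(V_m − b) − a/V_m² = (0.08314)(636.7)/(0.232 − 0.0375) − 4.20/(0.232)²
  = 52.935/0.19450 − 78.032 = 272.16 − 78.032 = 194.13 bar
Z = PV_m/(RT) = (194.13)(0.232)/((0.08314)(636.7)) = 45.038/52.935 = 0.8508

Z ≈ 0.8508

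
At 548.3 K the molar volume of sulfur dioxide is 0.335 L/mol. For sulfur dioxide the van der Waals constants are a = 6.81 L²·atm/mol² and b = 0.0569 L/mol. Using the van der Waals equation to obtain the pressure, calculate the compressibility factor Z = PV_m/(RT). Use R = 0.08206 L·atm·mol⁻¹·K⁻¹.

Z ≈ 0.7528

P = RT/(V_m − b) − a/V_m² = (0.08206)(548.3)/(0.335 − 0.0569) − 6.81/(0.335)²
  = 44.993/0.27810 − 60.682 = 161.79 − 60.682 = 101.11 atm
Z = PV_m/(RT) = (101.11)(0.335)/((0.08206)(548.3)) = 33.872/44.993 = 0.7528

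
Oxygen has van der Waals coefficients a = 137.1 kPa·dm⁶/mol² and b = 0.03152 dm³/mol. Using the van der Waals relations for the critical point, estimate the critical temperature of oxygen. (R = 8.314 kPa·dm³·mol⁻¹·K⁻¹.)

T_c ≈ 155.0 K

For a van der Waals gas, T_c = 8a/(27Rb).
T_c = 8×137.1/(27×8.314×0.03152) = 1096.8/7.0755 = 155.0 K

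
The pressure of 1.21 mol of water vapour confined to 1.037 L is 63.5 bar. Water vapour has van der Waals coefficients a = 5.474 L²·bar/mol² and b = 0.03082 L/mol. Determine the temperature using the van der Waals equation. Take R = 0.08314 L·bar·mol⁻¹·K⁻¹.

T ≈ 705.1 K

T = (P + a n²/V²)(V − nb)/(nR)
P + a n²/V² = 63.5 + (5.474)(1.21)²/(1.037)² = 70.953 bar
V − nb = 1.037 − (1.21)(0.03082) = 0.99971 L
T = (70.953)(0.99971)/((1.21)(0.08314)) = 705.1 K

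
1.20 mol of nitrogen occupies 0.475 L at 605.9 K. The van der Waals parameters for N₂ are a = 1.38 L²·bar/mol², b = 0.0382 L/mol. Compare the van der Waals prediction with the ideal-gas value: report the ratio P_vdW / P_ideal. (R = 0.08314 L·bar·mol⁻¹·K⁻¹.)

Ideal: P_ideal = nRT/V = (1.20)(0.08314)(605.9)/0.475 = 127.262 bar
vdW: P = nRT/(V − nb) − a n²/V² = 60.4494/0.429160 − 1.98720/0.225625 = 140.855 − 8.80753 = 132.047 bar
Ratio = 132.047/127.262 = 1.038

P_vdW / P_ideal ≈ 1.038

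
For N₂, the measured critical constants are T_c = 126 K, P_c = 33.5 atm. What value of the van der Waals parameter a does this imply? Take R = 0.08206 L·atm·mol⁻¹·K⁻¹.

From T_c = 8a/(27Rb) and P_c = a/(27b²): a = 27 R² T_c²/(64 P_c).
a = 27×(0.08206)²×(126)²/(64×33.5) = 2886.5/2144.0 = 1.346 L²·atm/mol²

a ≈ 1.346 L²·atm/mol²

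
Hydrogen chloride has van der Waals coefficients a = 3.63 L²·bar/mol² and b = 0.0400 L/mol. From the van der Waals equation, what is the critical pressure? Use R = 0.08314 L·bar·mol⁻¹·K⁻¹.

P_c ≈ 84.03 bar

For a van der Waals gas, P_c = a/(27b²).
P_c = 3.63/(27×(0.0400)²) = 3.63/0.043200 = 84.03 bar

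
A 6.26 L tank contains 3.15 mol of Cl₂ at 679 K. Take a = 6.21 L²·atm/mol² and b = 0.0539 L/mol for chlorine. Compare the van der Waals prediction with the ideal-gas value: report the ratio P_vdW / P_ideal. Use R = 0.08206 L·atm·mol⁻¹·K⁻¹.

P_vdW / P_ideal ≈ 0.9718

Ideal: P_ideal = nRT/V = (3.15)(0.08206)(679)/6.26 = 28.0374 atm
vdW: P = nRT/(V − nb) − a n²/V² = 175.514/6.09022 − 61.6187/39.1876 = 28.8190 − 1.57240 = 27.2466 atm
Ratio = 27.2466/28.0374 = 0.9718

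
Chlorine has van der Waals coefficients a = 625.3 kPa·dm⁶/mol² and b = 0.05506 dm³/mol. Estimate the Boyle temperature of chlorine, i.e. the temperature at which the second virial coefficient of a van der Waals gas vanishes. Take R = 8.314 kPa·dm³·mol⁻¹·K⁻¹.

For a van der Waals gas the second virial coefficient B₂ = b − a/(RT) vanishes at T_B = a/(Rb).
T_B = 625.3/(8.314×0.05506) = 625.3/0.45777 = 1366 K

T_B ≈ 1366 K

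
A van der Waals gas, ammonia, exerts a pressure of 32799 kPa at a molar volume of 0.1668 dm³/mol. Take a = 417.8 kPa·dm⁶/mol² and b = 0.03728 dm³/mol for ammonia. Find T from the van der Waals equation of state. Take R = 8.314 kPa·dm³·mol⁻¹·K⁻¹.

T ≈ 744.9 K

T = (P + a/V_m²)(V_m − b)/R
P + a/V_m² = 32799 + 417.8/(0.1668)² = 47816 kPa
V_m − b = 0.1668 − 0.03728 = 0.12952 dm³/mol
T = (47816)(0.12952)/8.314 = 744.9 K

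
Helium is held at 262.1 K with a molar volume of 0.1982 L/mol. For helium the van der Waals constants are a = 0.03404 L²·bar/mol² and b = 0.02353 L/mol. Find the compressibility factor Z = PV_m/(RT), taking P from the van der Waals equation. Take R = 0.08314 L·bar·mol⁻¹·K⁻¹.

Z ≈ 1.127

P = RT/(V_m − b) − a/V_m² = (0.08314)(262.1)/(0.1982 − 0.02353) − 0.03404/(0.1982)²
  = 21.791/0.17467 − 0.86653 = 124.76 − 0.86653 = 123.89 bar
Z = PV_m/(RT) = (123.89)(0.1982)/((0.08314)(262.1)) = 24.555/21.791 = 1.127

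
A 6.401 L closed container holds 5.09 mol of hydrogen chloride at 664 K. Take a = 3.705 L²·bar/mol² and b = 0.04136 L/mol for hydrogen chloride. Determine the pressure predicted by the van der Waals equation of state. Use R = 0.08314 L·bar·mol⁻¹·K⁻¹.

P ≈ 43.05 bar

P = nRT/(V − nb) − a n²/V²
nRT/(V − nb) = (5.09)(0.08314)(664)/(6.401 − 5.09×0.04136) = 280.99/6.1905 = 45.391 bar
a n²/V² = (3.705)(5.09)²/(6.401)² = 2.3428 bar
P = 45.391 − 2.3428 = 43.05 bar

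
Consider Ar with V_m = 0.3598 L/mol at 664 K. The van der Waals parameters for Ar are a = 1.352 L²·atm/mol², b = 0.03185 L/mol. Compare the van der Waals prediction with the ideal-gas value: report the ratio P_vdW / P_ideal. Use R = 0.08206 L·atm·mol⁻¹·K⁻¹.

P_vdW / P_ideal ≈ 1.028

Ideal: P_ideal = RT/V_m = (0.08206)(664)/0.3598 = 151.439 atm
vdW: P = RT/(V_m − b) − a/V_m² = 54.4878/0.327950 − 1.352/0.129456 = 166.147 − 10.4437 = 155.703 atm
Ratio = 155.703/151.439 = 1.028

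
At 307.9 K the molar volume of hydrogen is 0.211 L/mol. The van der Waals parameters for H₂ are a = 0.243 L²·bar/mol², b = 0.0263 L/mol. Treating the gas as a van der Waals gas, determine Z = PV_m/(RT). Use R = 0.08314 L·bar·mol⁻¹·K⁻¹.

P = RT/(V_m − b) − a/V_m² = (0.08314)(307.9)/(0.211 − 0.0263) − 0.243/(0.211)²
  = 25.599/0.18470 − 5.4581 = 138.60 − 5.4581 = 133.14 bar
Z = PV_m/(RT) = (133.14)(0.211)/((0.08314)(307.9)) = 28.093/25.599 = 1.097

Z ≈ 1.097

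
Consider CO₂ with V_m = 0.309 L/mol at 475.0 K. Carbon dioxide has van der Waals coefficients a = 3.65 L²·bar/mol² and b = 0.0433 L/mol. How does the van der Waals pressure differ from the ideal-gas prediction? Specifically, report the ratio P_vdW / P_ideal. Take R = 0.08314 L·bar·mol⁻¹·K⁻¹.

Ideal: P_ideal = RT/V_m = (0.08314)(475.0)/0.309 = 127.804 bar
vdW: P = RT/(V_m − b) − a/V_m² = 39.4915/0.265700 − 3.65/0.0954810 = 148.632 − 38.2275 = 110.405 bar
Ratio = 110.405/127.804 = 0.8639

P_vdW / P_ideal ≈ 0.8639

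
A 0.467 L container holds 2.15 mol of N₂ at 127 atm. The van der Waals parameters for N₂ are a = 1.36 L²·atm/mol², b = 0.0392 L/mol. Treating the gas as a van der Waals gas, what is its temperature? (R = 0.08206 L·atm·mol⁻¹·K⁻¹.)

T ≈ 338.0 K

T = (P + a n²/V²)(V − nb)/(nR)
P + a n²/V² = 127 + (1.36)(2.15)²/(0.467)² = 155.83 atm
V − nb = 0.467 − (2.15)(0.0392) = 0.38272 L
T = (155.83)(0.38272)/((2.15)(0.08206)) = 338.0 K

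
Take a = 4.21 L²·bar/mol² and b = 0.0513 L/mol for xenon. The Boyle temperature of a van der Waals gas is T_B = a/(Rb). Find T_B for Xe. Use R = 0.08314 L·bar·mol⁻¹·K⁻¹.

T_B ≈ 987.1 K

For a van der Waals gas the second virial coefficient B₂ = b − a/(RT) vanishes at T_B = a/(Rb).
T_B = 4.21/(0.08314×0.0513) = 4.21/0.0042651 = 987.1 K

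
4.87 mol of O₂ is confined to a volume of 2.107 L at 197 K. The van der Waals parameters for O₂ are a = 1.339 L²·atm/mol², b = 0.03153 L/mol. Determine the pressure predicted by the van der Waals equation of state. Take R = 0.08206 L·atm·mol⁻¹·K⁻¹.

P ≈ 33.15 atm

P = nRT/(V − nb) − a n²/V²
nRT/(V − nb) = (4.87)(0.08206)(197)/(2.107 − 4.87×0.03153) = 78.728/1.9534 = 40.303 atm
a n²/V² = (1.339)(4.87)²/(2.107)² = 7.1533 atm
P = 40.303 − 7.1533 = 33.15 atm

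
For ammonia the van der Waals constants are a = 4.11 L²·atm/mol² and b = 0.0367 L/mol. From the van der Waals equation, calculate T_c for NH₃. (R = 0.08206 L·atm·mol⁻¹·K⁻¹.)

T_c ≈ 404.4 K

For a van der Waals gas, T_c = 8a/(27Rb).
T_c = 8×4.11/(27×0.08206×0.0367) = 32.880/0.081313 = 404.4 K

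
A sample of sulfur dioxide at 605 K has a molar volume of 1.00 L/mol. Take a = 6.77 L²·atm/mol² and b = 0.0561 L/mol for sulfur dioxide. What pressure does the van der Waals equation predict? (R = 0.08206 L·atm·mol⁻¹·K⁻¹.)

P = RT/(V_m − b) − a/V_m²
RT/(V_m − b) = (0.08206)(605)/(1.00 − 0.0561) = 49.646/0.94390 = 52.597 atm
a/V_m² = 6.77/(1.00)² = 6.7700 atm
P = 52.597 − 6.7700 = 45.83 atm

P ≈ 45.83 atm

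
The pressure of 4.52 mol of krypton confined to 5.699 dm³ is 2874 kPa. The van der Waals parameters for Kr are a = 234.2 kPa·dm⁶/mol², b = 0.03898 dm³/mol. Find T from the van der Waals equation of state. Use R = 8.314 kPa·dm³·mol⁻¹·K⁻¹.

T ≈ 444.0 K

T = (P + a n²/V²)(V − nb)/(nR)
P + a n²/V² = 2874 + (234.2)(4.52)²/(5.699)² = 3021.3 kPa
V − nb = 5.699 − (4.52)(0.03898) = 5.5228 dm³
T = (3021.3)(5.5228)/((4.52)(8.314)) = 444.0 K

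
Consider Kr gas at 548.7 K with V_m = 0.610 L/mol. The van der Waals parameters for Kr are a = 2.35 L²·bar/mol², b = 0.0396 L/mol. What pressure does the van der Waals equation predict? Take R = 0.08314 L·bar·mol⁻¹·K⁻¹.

P ≈ 73.66 bar

P = RT/(V_m − b) − a/V_m²
RT/(V_m − b) = (0.08314)(548.7)/(0.610 − 0.0396) = 45.619/0.57040 = 79.977 bar
a/V_m² = 2.35/(0.610)² = 6.3155 bar
P = 79.977 − 6.3155 = 73.66 bar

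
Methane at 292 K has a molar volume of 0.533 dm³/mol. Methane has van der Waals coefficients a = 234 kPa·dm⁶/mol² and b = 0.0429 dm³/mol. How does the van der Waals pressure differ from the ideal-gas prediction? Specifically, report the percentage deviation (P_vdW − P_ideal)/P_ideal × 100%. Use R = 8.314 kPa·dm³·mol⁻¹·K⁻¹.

Ideal: P_ideal = RT/V_m = (8.314)(292)/0.533 = 4554.76 kPa
vdW: P = RT/(V_m − b) − a/V_m² = 2427.69/0.490100 − 234/0.284089 = 4953.46 − 823.686 = 4129.77 kPa
% deviation = (4129.77 − 4554.76)/4554.76 × 100% = -9.33%

-9.33 %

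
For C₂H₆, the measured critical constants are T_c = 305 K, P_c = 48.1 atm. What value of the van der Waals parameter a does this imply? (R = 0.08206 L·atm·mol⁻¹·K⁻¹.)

a ≈ 5.494 L²·atm/mol²

From T_c = 8a/(27Rb) and P_c = a/(27b²): a = 27 R² T_c²/(64 P_c).
a = 27×(0.08206)²×(305)²/(64×48.1) = 16913/3078.4 = 5.494 L²·atm/mol²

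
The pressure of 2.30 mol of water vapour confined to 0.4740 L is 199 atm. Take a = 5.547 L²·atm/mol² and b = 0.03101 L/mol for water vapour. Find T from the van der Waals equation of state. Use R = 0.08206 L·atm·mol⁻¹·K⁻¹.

T ≈ 703.2 K

T = (P + a n²/V²)(V − nb)/(nR)
P + a n²/V² = 199 + (5.547)(2.30)²/(0.4740)² = 329.60 atm
V − nb = 0.4740 − (2.30)(0.03101) = 0.40268 L
T = (329.60)(0.40268)/((2.30)(0.08206)) = 703.2 K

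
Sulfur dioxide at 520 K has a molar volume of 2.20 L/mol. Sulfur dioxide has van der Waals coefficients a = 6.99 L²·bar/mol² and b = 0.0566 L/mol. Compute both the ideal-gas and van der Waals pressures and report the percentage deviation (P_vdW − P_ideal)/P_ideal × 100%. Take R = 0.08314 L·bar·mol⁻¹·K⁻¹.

Ideal: P_ideal = RT/V_m = (0.08314)(520)/2.20 = 19.6513 bar
vdW: P = RT/(V_m − b) − a/V_m² = 43.2328/2.14340 − 6.99/4.84000 = 20.1702 − 1.44421 = 18.7260 bar
% deviation = (18.7260 − 19.6513)/19.6513 × 100% = -4.71%

-4.71 %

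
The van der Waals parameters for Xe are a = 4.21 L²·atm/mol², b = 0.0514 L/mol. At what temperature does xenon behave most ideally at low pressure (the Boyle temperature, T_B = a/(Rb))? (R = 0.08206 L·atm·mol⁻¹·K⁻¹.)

For a van der Waals gas the second virial coefficient B₂ = b − a/(RT) vanishes at T_B = a/(Rb).
T_B = 4.21/(0.08206×0.0514) = 4.21/0.0042179 = 998.1 K

T_B ≈ 998.1 K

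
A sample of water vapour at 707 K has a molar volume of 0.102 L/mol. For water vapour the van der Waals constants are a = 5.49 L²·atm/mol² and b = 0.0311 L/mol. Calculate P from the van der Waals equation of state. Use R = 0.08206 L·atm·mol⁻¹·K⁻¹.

P ≈ 290.6 atm

P = RT/(V_m − b) − a/V_m²
RT/(V_m − b) = (0.08206)(707)/(0.102 − 0.0311) = 58.016/0.070900 = 818.28 atm
a/V_m² = 5.49/(0.102)² = 527.68 atm
P = 818.28 − 527.68 = 290.6 atm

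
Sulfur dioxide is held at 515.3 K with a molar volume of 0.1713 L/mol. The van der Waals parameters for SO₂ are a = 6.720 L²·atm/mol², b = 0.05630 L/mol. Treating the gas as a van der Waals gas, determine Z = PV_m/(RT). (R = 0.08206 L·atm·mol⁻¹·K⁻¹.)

P = RT/(V_m − b) − a/V_m² = (0.08206)(515.3)/(0.1713 − 0.05630) − 6.720/(0.1713)²
  = 42.286/0.11500 − 229.01 = 367.70 − 229.01 = 138.69 atm
Z = PV_m/(RT) = (138.69)(0.1713)/((0.08206)(515.3)) = 23.758/42.286 = 0.5618

Z ≈ 0.5618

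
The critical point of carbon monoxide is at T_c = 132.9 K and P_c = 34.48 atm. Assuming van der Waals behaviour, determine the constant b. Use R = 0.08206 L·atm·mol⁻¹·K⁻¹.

b ≈ 0.03954 L/mol

From T_c = 8a/(27Rb) and P_c = a/(27b²): b = R T_c/(8 P_c).
b = (0.08206)(132.9)/(8×34.48) = 10.906/275.84 = 0.03954 L/mol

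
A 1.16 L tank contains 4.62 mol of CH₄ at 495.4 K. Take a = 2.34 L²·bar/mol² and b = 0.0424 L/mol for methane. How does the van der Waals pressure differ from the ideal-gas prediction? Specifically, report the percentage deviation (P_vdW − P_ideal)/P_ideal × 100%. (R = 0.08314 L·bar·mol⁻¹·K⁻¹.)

-2.31 %

Ideal: P_ideal = nRT/V = (4.62)(0.08314)(495.4)/1.16 = 164.040 bar
vdW: P = nRT/(V − nb) − a n²/V² = 190.287/0.964112 − 49.9459/1.34560 = 197.370 − 37.1179 = 160.252 bar
% deviation = (160.252 − 164.040)/164.040 × 100% = -2.31%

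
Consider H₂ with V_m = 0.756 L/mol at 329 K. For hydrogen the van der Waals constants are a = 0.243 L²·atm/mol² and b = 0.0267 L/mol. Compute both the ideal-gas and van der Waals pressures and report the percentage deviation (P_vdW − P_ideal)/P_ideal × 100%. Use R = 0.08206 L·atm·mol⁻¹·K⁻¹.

2.47 %

Ideal: P_ideal = RT/V_m = (0.08206)(329)/0.756 = 35.7113 atm
vdW: P = RT/(V_m − b) − a/V_m² = 26.9977/0.729300 − 0.243/0.571536 = 37.0186 − 0.425170 = 36.5934 atm
% deviation = (36.5934 − 35.7113)/35.7113 × 100% = 2.47%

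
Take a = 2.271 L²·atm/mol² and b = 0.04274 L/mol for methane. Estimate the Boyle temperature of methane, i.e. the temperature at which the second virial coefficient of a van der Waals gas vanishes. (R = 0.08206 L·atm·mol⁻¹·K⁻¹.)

T_B ≈ 647.5 K

For a van der Waals gas the second virial coefficient B₂ = b − a/(RT) vanishes at T_B = a/(Rb).
T_B = 2.271/(0.08206×0.04274) = 2.271/0.0035072 = 647.5 K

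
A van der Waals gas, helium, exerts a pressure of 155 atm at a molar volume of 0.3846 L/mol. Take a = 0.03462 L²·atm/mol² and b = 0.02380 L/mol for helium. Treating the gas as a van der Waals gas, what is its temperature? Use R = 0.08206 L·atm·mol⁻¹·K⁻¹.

T ≈ 682.5 K

T = (P + a/V_m²)(V_m − b)/R
P + a/V_m² = 155 + 0.03462/(0.3846)² = 155.23 atm
V_m − b = 0.3846 − 0.02380 = 0.36080 L/mol
T = (155.23)(0.36080)/0.08206 = 682.5 K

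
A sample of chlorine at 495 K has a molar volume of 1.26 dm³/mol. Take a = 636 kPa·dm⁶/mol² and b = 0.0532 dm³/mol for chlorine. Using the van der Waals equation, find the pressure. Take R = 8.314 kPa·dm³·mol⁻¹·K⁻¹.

P = RT/(V_m − b) − a/V_m²
RT/(V_m − b) = (8.314)(495)/(1.26 − 0.0532) = 4115.4/1.2068 = 3410.2 kPa
a/V_m² = 636/(1.26)² = 400.60 kPa
P = 3410.2 − 400.60 = 3010 kPa

P ≈ 3010 kPa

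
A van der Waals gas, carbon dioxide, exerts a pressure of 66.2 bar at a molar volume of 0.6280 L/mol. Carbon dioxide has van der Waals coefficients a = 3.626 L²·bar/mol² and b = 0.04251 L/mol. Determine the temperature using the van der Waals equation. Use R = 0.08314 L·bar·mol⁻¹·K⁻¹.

T ≈ 530.9 K

T = (P + a/V_m²)(V_m − b)/R
P + a/V_m² = 66.2 + 3.626/(0.6280)² = 75.394 bar
V_m − b = 0.6280 − 0.04251 = 0.58549 L/mol
T = (75.394)(0.58549)/0.08314 = 530.9 K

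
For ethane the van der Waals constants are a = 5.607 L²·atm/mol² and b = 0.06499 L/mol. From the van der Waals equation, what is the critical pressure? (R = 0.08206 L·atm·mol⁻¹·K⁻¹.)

For a van der Waals gas, P_c = a/(27b²).
P_c = 5.607/(27×(0.06499)²) = 5.607/0.11404 = 49.17 atm

P_c ≈ 49.17 atm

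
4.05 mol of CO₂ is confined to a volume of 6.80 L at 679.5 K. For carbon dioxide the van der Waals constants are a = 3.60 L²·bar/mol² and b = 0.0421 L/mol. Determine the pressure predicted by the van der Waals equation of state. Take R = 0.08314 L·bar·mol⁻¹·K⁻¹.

P ≈ 33.24 bar

P = nRT/(V − nb) − a n²/V²
nRT/(V − nb) = (4.05)(0.08314)(679.5)/(6.80 − 4.05×0.0421) = 228.80/6.6295 = 34.512 bar
a n²/V² = (3.60)(4.05)²/(6.80)² = 1.2770 bar
P = 34.512 − 1.2770 = 33.24 bar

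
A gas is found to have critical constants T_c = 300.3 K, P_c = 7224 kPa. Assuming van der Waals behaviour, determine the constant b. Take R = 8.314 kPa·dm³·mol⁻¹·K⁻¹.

From T_c = 8a/(27Rb) and P_c = a/(27b²): b = R T_c/(8 P_c).
b = (8.314)(300.3)/(8×7224) = 2496.7/57792 = 0.04320 dm³/mol

b ≈ 0.04320 dm³/mol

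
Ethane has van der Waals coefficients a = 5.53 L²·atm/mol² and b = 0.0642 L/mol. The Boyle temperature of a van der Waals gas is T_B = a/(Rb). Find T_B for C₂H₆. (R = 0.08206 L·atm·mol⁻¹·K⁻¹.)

For a van der Waals gas the second virial coefficient B₂ = b − a/(RT) vanishes at T_B = a/(Rb).
T_B = 5.53/(0.08206×0.0642) = 5.53/0.0052683 = 1050 K

T_B ≈ 1050 K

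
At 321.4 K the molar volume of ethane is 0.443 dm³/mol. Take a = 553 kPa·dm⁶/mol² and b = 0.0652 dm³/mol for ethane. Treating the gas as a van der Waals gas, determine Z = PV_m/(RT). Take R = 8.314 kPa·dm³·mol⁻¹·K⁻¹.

Z ≈ 0.7054

P = RT/(V_m − b) − a/V_m² = (8.314)(321.4)/(0.443 − 0.0652) − 553/(0.443)²
  = 2672.1/0.37780 − 2817.8 = 7072.8 − 2817.8 = 4255.0 kPa
Z = PV_m/(RT) = (4255.0)(0.443)/((8.314)(321.4)) = 1885.0/2672.1 = 0.7054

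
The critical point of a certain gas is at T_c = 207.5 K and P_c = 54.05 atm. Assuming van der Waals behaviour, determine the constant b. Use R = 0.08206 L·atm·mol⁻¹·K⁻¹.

From T_c = 8a/(27Rb) and P_c = a/(27b²): b = R T_c/(8 P_c).
b = (0.08206)(207.5)/(8×54.05) = 17.027/432.40 = 0.03938 L/mol

b ≈ 0.03938 L/mol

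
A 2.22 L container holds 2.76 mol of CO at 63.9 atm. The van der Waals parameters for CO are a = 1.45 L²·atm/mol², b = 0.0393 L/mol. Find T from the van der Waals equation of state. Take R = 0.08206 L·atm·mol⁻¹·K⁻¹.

T = (P + a n²/V²)(V − nb)/(nR)
P + a n²/V² = 63.9 + (1.45)(2.76)²/(2.22)² = 66.141 atm
V − nb = 2.22 − (2.76)(0.0393) = 2.1115 L
T = (66.141)(2.1115)/((2.76)(0.08206)) = 616.6 K

T ≈ 616.6 K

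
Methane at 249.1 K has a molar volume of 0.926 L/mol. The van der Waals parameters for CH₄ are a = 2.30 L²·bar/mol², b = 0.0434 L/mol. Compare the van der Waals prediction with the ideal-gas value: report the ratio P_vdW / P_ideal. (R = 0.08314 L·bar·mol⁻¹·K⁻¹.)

P_vdW / P_ideal ≈ 0.9292

Ideal: P_ideal = RT/V_m = (0.08314)(249.1)/0.926 = 22.3652 bar
vdW: P = RT/(V_m − b) − a/V_m² = 20.7102/0.882600 − 2.30/0.857476 = 23.4650 − 2.68229 = 20.7827 bar
Ratio = 20.7827/22.3652 = 0.9292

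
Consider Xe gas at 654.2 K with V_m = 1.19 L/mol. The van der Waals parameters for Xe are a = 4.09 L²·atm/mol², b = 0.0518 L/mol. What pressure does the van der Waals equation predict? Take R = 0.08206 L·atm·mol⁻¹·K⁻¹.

P ≈ 44.28 atm

P = RT/(V_m − b) − a/V_m²
RT/(V_m − b) = (0.08206)(654.2)/(1.19 − 0.0518) = 53.684/1.1382 = 47.166 atm
a/V_m² = 4.09/(1.19)² = 2.8882 atm
P = 47.166 − 2.8882 = 44.28 atm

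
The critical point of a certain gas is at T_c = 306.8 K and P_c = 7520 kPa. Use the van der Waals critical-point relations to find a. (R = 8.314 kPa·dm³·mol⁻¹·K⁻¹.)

From T_c = 8a/(27Rb) and P_c = a/(27b²): a = 27 R² T_c²/(64 P_c).
a = 27×(8.314)²×(306.8)²/(64×7520) = 175668752/481280 = 365.0 kPa·dm⁶/mol²

a ≈ 365.0 kPa·dm⁶/mol²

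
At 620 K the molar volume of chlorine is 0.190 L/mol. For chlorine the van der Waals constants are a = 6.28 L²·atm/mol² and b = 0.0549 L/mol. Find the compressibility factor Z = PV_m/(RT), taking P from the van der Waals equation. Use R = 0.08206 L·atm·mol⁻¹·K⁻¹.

Z ≈ 0.7567

P = RT/(V_m − b) − a/V_m² = (0.08206)(620)/(0.190 − 0.0549) − 6.28/(0.190)²
  = 50.877/0.13510 − 173.96 = 376.59 − 173.96 = 202.63 atm
Z = PV_m/(RT) = (202.63)(0.190)/((0.08206)(620)) = 38.500/50.877 = 0.7567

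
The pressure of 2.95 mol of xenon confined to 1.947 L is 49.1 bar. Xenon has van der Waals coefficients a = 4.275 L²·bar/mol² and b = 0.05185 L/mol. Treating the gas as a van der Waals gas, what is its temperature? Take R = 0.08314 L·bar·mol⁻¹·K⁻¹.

T = (P + a n²/V²)(V − nb)/(nR)
P + a n²/V² = 49.1 + (4.275)(2.95)²/(1.947)² = 58.914 bar
V − nb = 1.947 − (2.95)(0.05185) = 1.7940 L
T = (58.914)(1.7940)/((2.95)(0.08314)) = 430.9 K

T ≈ 430.9 K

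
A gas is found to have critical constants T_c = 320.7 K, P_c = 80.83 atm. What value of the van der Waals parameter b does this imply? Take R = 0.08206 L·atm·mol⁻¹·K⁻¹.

From T_c = 8a/(27Rb) and P_c = a/(27b²): b = R T_c/(8 P_c).
b = (0.08206)(320.7)/(8×80.83) = 26.317/646.64 = 0.04070 L/mol

b ≈ 0.04070 L/mol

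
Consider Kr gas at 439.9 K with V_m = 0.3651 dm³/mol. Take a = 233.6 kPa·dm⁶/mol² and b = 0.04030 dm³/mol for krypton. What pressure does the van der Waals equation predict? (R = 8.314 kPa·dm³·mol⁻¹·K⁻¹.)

P = RT/(V_m − b) − a/V_m²
RT/(V_m − b) = (8.314)(439.9)/(0.3651 − 0.04030) = 3657.3/0.32480 = 11260 kPa
a/V_m² = 233.6/(0.3651)² = 1752.5 kPa
P = 11260 − 1752.5 = 9508 kPa

P ≈ 9508 kPa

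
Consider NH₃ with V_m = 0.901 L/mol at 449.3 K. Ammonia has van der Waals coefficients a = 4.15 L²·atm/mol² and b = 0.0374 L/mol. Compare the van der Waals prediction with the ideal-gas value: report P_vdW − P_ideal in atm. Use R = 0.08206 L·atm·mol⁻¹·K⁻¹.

ΔP ≈ -3.340 atm

Ideal: P_ideal = RT/V_m = (0.08206)(449.3)/0.901 = 40.9207 atm
vdW: P = RT/(V_m − b) − a/V_m² = 36.8696/0.863600 − 4.15/0.811801 = 42.6929 − 5.11209 = 37.5808 atm
ΔP = 37.5808 − 40.9207 = -3.340 atm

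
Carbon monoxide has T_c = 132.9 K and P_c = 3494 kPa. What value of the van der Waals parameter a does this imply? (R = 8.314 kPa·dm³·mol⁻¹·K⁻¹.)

a ≈ 147.4 kPa·dm⁶/mol²

From T_c = 8a/(27Rb) and P_c = a/(27b²): a = 27 R² T_c²/(64 P_c).
a = 27×(8.314)²×(132.9)²/(64×3494) = 32963534/223616 = 147.4 kPa·dm⁶/mol²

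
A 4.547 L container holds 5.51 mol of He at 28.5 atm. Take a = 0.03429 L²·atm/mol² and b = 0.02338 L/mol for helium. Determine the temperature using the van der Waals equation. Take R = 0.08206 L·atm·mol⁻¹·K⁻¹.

T = (P + a n²/V²)(V − nb)/(nR)
P + a n²/V² = 28.5 + (0.03429)(5.51)²/(4.547)² = 28.550 atm
V − nb = 4.547 − (5.51)(0.02338) = 4.4182 L
T = (28.550)(4.4182)/((5.51)(0.08206)) = 279.0 K

T ≈ 279.0 K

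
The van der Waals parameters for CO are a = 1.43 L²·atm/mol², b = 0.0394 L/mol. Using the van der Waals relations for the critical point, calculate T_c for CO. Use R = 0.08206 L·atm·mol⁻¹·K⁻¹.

T_c ≈ 131.0 K

For a van der Waals gas, T_c = 8a/(27Rb).
T_c = 8×1.43/(27×0.08206×0.0394) = 11.440/0.087295 = 131.0 K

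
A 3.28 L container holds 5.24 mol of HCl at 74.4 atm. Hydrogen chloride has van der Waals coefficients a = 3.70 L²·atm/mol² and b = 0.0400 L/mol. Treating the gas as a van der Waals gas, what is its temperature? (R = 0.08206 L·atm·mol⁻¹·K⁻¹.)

T = (P + a n²/V²)(V − nb)/(nR)
P + a n²/V² = 74.4 + (3.70)(5.24)²/(3.28)² = 83.843 atm
V − nb = 3.28 − (5.24)(0.0400) = 3.0704 L
T = (83.843)(3.0704)/((5.24)(0.08206)) = 598.7 K

T ≈ 598.7 K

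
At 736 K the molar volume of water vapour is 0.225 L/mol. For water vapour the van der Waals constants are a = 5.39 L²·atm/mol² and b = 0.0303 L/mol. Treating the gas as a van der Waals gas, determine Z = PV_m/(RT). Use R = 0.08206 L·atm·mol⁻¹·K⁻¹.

Z ≈ 0.7590

P = RT/(V_m − b) − a/V_m² = (0.08206)(736)/(0.225 − 0.0303) − 5.39/(0.225)²
  = 60.396/0.19470 − 106.47 = 310.20 − 106.47 = 203.73 atm
Z = PV_m/(RT) = (203.73)(0.225)/((0.08206)(736)) = 45.839/60.396 = 0.7590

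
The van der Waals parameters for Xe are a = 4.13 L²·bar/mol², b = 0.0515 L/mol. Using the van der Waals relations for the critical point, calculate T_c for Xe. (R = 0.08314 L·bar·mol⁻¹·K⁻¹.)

For a van der Waals gas, T_c = 8a/(27Rb).
T_c = 8×4.13/(27×0.08314×0.0515) = 33.040/0.11561 = 285.8 K

T_c ≈ 285.8 K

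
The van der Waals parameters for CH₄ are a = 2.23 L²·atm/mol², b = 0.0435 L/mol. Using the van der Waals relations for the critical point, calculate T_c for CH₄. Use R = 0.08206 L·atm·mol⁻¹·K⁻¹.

For a van der Waals gas, T_c = 8a/(27Rb).
T_c = 8×2.23/(27×0.08206×0.0435) = 17.840/0.096379 = 185.1 K

T_c ≈ 185.1 K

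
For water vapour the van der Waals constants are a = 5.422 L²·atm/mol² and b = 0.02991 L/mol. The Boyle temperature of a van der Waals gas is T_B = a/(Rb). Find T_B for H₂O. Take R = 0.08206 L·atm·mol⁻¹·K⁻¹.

T_B ≈ 2209 K

For a van der Waals gas the second virial coefficient B₂ = b − a/(RT) vanishes at T_B = a/(Rb).
T_B = 5.422/(0.08206×0.02991) = 5.422/0.0024544 = 2209 K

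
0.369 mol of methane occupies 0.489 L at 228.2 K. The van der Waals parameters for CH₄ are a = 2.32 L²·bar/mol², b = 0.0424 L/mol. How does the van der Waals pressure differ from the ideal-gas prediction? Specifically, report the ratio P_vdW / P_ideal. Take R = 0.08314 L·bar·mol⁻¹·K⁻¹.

Ideal: P_ideal = nRT/V = (0.369)(0.08314)(228.2)/0.489 = 14.3167 bar
vdW: P = nRT/(V − nb) − a n²/V² = 7.00087/0.473354 − 0.315894/0.239121 = 14.7899 − 1.32106 = 13.4688 bar
Ratio = 13.4688/14.3167 = 0.9408

P_vdW / P_ideal ≈ 0.9408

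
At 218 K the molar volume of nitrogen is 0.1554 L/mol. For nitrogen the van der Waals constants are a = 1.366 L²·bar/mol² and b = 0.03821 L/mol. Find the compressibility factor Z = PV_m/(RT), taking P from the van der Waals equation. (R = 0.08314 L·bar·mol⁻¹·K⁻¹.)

Z ≈ 0.8411

P = RT/(V_m − b) − a/V_m² = (0.08314)(218)/(0.1554 − 0.03821) − 1.366/(0.1554)²
  = 18.125/0.11719 − 56.565 = 154.66 − 56.565 = 98.10 bar
Z = PV_m/(RT) = (98.10)(0.1554)/((0.08314)(218)) = 15.245/18.125 = 0.8411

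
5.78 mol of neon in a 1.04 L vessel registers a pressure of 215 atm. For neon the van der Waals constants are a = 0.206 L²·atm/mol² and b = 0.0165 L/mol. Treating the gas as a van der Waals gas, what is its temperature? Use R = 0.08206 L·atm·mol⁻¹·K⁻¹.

T ≈ 440.9 K

T = (P + a n²/V²)(V − nb)/(nR)
P + a n²/V² = 215 + (0.206)(5.78)²/(1.04)² = 221.36 atm
V − nb = 1.04 − (5.78)(0.0165) = 0.94463 L
T = (221.36)(0.94463)/((5.78)(0.08206)) = 440.9 K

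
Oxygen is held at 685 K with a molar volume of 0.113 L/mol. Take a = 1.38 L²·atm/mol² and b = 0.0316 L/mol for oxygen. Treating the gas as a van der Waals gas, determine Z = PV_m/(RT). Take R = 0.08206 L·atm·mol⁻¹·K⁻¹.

Z ≈ 1.171

P = RT/(V_m − b) − a/V_m² = (0.08206)(685)/(0.113 − 0.0316) − 1.38/(0.113)²
  = 56.211/0.081400 − 108.07 = 690.55 − 108.07 = 582.48 atm
Z = PV_m/(RT) = (582.48)(0.113)/((0.08206)(685)) = 65.820/56.211 = 1.171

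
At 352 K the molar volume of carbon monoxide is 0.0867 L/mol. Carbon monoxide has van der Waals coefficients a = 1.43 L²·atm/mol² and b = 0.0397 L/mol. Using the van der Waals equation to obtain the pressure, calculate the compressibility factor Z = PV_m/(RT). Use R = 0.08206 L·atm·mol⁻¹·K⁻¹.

P = RT/(V_m − b) − a/V_m² = (0.08206)(352)/(0.0867 − 0.0397) − 1.43/(0.0867)²
  = 28.885/0.047000 − 190.24 = 614.57 − 190.24 = 424.33 atm
Z = PV_m/(RT) = (424.33)(0.0867)/((0.08206)(352)) = 36.789/28.885 = 1.274

Z ≈ 1.274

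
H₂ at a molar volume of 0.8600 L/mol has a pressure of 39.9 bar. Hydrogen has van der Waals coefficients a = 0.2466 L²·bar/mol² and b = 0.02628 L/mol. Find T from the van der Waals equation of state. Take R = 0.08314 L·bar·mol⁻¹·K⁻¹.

T ≈ 403.5 K

T = (P + a/V_m²)(V_m − b)/R
P + a/V_m² = 39.9 + 0.2466/(0.8600)² = 40.233 bar
V_m − b = 0.8600 − 0.02628 = 0.83372 L/mol
T = (40.233)(0.83372)/0.08314 = 403.5 K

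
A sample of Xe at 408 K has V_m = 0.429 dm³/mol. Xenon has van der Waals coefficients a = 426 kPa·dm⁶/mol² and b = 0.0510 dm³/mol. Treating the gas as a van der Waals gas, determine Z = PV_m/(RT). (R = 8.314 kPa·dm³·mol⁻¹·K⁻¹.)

Z ≈ 0.8422

P = RT/(V_m − b) − a/V_m² = (8.314)(408)/(0.429 − 0.0510) − 426/(0.429)²
  = 3392.1/0.37800 − 2314.7 = 8973.8 − 2314.7 = 6659.1 kPa
Z = PV_m/(RT) = (6659.1)(0.429)/((8.314)(408)) = 2856.8/3392.1 = 0.8422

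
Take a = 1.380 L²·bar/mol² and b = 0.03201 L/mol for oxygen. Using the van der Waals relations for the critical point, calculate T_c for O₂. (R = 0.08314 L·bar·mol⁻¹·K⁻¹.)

T_c ≈ 153.6 K

For a van der Waals gas, T_c = 8a/(27Rb).
T_c = 8×1.380/(27×0.08314×0.03201) = 11.040/0.071855 = 153.6 K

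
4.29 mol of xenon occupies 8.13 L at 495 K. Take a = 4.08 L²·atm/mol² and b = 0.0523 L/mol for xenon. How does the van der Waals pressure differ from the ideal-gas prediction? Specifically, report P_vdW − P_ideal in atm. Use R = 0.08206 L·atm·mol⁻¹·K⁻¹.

Ideal: P_ideal = nRT/V = (4.29)(0.08206)(495)/8.13 = 21.4340 atm
vdW: P = nRT/(V − nb) − a n²/V² = 174.259/7.90563 − 75.0887/66.0969 = 22.0424 − 1.13604 = 20.9064 atm
ΔP = 20.9064 − 21.4340 = -0.528 atm

ΔP ≈ -0.528 atm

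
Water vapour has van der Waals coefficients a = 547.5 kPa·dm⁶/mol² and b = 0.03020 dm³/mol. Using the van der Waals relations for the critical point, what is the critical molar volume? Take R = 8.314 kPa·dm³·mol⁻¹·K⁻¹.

For a van der Waals gas, V_m,c = 3b.
V_m,c = 3×0.03020 = 0.09060 dm³/mol

V_m,c ≈ 0.09060 dm³/mol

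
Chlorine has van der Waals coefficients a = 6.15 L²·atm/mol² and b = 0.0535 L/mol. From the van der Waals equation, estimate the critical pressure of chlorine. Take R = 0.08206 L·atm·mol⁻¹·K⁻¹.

For a van der Waals gas, P_c = a/(27b²).
P_c = 6.15/(27×(0.0535)²) = 6.15/0.077281 = 79.58 atm

P_c ≈ 79.58 atm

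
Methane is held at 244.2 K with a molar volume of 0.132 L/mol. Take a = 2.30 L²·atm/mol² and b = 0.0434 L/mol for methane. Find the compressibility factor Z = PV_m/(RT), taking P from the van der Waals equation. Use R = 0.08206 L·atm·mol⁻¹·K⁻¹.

Z ≈ 0.6203

P = RT/(V_m − b) − a/V_m² = (0.08206)(244.2)/(0.132 − 0.0434) − 2.30/(0.132)²
  = 20.039/0.088600 − 132.00 = 226.17 − 132.00 = 94.17 atm
Z = PV_m/(RT) = (94.17)(0.132)/((0.08206)(244.2)) = 12.430/20.039 = 0.6203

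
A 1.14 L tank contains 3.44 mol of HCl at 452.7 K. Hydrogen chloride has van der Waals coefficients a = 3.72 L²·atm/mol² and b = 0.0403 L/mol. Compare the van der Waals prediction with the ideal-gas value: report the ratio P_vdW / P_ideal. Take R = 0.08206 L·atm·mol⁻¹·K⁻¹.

P_vdW / P_ideal ≈ 0.8363

Ideal: P_ideal = nRT/V = (3.44)(0.08206)(452.7)/1.14 = 112.097 atm
vdW: P = nRT/(V − nb) − a n²/V² = 127.791/1.00137 − 44.0210/1.29960 = 127.616 − 33.8727 = 93.743 atm
Ratio = 93.743/112.097 = 0.8363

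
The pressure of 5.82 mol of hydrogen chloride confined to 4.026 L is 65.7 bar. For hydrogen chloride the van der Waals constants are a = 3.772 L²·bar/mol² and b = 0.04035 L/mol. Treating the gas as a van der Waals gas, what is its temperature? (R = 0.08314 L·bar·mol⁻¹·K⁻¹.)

T = (P + a n²/V²)(V − nb)/(nR)
P + a n²/V² = 65.7 + (3.772)(5.82)²/(4.026)² = 73.583 bar
V − nb = 4.026 − (5.82)(0.04035) = 3.7912 L
T = (73.583)(3.7912)/((5.82)(0.08314)) = 576.5 K

T ≈ 576.5 K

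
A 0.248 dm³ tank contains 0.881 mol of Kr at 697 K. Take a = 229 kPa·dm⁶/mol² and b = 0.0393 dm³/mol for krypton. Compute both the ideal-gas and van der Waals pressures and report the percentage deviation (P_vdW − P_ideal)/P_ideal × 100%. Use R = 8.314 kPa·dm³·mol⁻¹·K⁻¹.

2.19 %

Ideal: P_ideal = nRT/V = (0.881)(8.314)(697)/0.248 = 20585.8 kPa
vdW: P = nRT/(V − nb) − a n²/V² = 5105.27/0.213377 − 177.741/0.0615040 = 23926.1 − 2889.91 = 21036.2 kPa
% deviation = (21036.2 − 20585.8)/20585.8 × 100% = 2.19%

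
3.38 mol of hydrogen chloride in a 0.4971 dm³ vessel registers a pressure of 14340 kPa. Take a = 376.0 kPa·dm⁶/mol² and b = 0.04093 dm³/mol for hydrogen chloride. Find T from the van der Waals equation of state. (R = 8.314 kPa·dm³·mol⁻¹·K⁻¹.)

T = (P + a n²/V²)(V − nb)/(nR)
P + a n²/V² = 14340 + (376.0)(3.38)²/(0.4971)² = 31723 kPa
V − nb = 0.4971 − (3.38)(0.04093) = 0.35876 dm³
T = (31723)(0.35876)/((3.38)(8.314)) = 405.0 K

T ≈ 405.0 K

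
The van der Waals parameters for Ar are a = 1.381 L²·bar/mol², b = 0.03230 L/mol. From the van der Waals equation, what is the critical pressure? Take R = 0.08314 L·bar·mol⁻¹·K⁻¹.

P_c ≈ 49.03 bar

For a van der Waals gas, P_c = a/(27b²).
P_c = 1.381/(27×(0.03230)²) = 1.381/0.028169 = 49.03 bar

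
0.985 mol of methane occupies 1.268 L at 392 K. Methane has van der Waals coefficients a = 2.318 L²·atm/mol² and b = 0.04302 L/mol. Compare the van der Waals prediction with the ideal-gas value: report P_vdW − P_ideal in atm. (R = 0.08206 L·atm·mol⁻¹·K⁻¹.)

ΔP ≈ -0.535 atm

Ideal: P_ideal = nRT/V = (0.985)(0.08206)(392)/1.268 = 24.9882 atm
vdW: P = nRT/(V − nb) − a n²/V² = 31.6850/1.22563 − 2.24898/1.60782 = 25.8520 − 1.39878 = 24.4532 atm
ΔP = 24.4532 − 24.9882 = -0.535 atm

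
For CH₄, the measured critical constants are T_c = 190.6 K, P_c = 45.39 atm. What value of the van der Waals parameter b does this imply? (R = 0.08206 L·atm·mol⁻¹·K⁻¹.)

b ≈ 0.04307 L/mol

From T_c = 8a/(27Rb) and P_c = a/(27b²): b = R T_c/(8 P_c).
b = (0.08206)(190.6)/(8×45.39) = 15.641/363.12 = 0.04307 L/mol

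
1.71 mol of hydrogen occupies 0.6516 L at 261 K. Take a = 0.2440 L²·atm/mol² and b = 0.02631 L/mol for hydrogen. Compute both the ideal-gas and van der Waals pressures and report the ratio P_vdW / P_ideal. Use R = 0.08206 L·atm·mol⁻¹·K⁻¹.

P_vdW / P_ideal ≈ 1.044

Ideal: P_ideal = nRT/V = (1.71)(0.08206)(261)/0.6516 = 56.2066 atm
vdW: P = nRT/(V − nb) − a n²/V² = 36.6242/0.606610 − 0.713480/0.424583 = 60.3752 − 1.68043 = 58.6948 atm
Ratio = 58.6948/56.2066 = 1.044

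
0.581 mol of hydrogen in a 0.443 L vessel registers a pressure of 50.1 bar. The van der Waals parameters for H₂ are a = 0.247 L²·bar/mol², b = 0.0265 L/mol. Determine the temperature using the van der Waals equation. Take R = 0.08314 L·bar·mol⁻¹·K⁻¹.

T = (P + a n²/V²)(V − nb)/(nR)
P + a n²/V² = 50.1 + (0.247)(0.581)²/(0.443)² = 50.525 bar
V − nb = 0.443 − (0.581)(0.0265) = 0.42760 L
T = (50.525)(0.42760)/((0.581)(0.08314)) = 447.3 K

T ≈ 447.3 K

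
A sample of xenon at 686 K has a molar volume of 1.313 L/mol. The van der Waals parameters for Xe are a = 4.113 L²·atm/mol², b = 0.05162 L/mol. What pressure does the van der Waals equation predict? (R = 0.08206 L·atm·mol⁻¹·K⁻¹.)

P ≈ 42.24 atm

P = RT/(V_m − b) − a/V_m²
RT/(V_m − b) = (0.08206)(686)/(1.313 − 0.05162) = 56.293/1.2614 = 44.627 atm
a/V_m² = 4.113/(1.313)² = 2.3858 atm
P = 44.627 − 2.3858 = 42.24 atm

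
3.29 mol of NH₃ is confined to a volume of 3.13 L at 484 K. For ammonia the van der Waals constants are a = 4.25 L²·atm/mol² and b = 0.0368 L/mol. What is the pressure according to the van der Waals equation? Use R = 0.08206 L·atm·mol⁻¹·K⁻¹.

P ≈ 38.73 atm

P = nRT/(V − nb) − a n²/V²
nRT/(V − nb) = (3.29)(0.08206)(484)/(3.13 − 3.29×0.0368) = 130.67/3.0089 = 43.428 atm
a n²/V² = (4.25)(3.29)²/(3.13)² = 4.6956 atm
P = 43.428 − 4.6956 = 38.73 atm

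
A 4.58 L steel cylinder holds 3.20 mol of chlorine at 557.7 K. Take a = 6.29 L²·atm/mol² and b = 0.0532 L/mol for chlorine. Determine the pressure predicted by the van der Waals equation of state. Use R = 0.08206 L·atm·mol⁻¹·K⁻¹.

P = nRT/(V − nb) − a n²/V²
nRT/(V − nb) = (3.20)(0.08206)(557.7)/(4.58 − 3.20×0.0532) = 146.45/4.4098 = 33.210 atm
a n²/V² = (6.29)(3.20)²/(4.58)² = 3.0706 atm
P = 33.210 − 3.0706 = 30.14 atm

P ≈ 30.14 atm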